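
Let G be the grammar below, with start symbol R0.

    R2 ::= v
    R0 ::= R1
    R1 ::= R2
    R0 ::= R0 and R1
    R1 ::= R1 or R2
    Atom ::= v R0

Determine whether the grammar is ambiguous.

Unambiguous

(Atom is unreachable from R0, so its rules don't affect L(R0).) The grammar is stratified — R0 handles 'and' (left-recursive), R1 handles 'or', R2 atoms. Each operator has a fixed associativity and precedence level, so every string has one parse.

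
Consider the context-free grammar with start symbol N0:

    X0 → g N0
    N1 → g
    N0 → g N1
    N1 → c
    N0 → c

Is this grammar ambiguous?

Unambiguous

Only N0, N1 are reachable from N0; ignoring the rest: Each reachable nonterminal has at most one production per leading terminal, and all productions are right-linear; the derivation is determined token-by-token.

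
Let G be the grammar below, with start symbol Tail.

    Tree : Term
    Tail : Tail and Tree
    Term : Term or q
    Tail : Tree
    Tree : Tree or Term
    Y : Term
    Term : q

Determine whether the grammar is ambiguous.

Ambiguous

Witness: q or q

Derivation 1: Tail ⇒ Tree ⇒ Term ⇒ Term or q ⇒ q or q
Derivation 2: Tail ⇒ Tree ⇒ Tree or Term ⇒ Term or Term ⇒ q or Term ⇒ q or q

Two distinct leftmost derivations for the same string.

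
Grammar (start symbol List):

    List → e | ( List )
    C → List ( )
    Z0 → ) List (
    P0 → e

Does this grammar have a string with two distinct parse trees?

(C, Z0, P0 are unreachable from List, so their rules don't affect L(List).) Each string is a nest of matched brackets around a single atom. An opening bracket forces the recursive rule; an atom forces the base rule.

Unambiguous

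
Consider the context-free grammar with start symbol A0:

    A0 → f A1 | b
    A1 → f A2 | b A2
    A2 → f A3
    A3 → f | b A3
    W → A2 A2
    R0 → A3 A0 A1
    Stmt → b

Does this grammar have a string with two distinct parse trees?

Only A0, A1, A2, A3 are reachable from A0; ignoring the rest: The reachable rules are right-linear with at most one rule per (nonterminal, next-terminal) pair. Each input token forces the next rule, so parsing is deterministic.

Unambiguous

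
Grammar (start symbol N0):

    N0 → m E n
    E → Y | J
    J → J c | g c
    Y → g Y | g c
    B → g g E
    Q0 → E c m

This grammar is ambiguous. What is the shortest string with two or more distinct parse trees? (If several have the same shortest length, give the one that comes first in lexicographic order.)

length 4: m g c n has 2 parse trees

Two derivations of m g c n:
  N0 ⇒ m E n ⇒ m Y n ⇒ m g c n
  N0 ⇒ m E n ⇒ m J n ⇒ m g c n

m g c n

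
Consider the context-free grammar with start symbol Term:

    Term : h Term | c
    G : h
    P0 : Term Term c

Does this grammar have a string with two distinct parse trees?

Unambiguous

Only Term is reachable from Term; ignoring the rest: The reachable rules are right-linear with at most one rule per (nonterminal, next-terminal) pair. Each input token forces the next rule, so parsing is deterministic.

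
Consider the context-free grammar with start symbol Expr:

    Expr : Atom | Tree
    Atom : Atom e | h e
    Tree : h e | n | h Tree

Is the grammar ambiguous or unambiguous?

Ambiguous

Witness: h e

Derivation 1: Expr ⇒ Atom ⇒ h e
Derivation 2: Expr ⇒ Tree ⇒ h e

Two distinct leftmost derivations for the same string.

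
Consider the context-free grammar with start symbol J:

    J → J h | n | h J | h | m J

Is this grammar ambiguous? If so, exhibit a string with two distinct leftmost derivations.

Ambiguous

Witness: h h

Derivation 1: J ⇒ J h ⇒ h h
Derivation 2: J ⇒ h J ⇒ h h

Two distinct leftmost derivations for the same string.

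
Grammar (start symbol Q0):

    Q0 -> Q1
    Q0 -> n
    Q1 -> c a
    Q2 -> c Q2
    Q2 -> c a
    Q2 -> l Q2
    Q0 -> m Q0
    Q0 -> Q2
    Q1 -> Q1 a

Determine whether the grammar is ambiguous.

Ambiguous

Witness: c a

Derivation 1: Q0 ⇒ Q1 ⇒ c a
Derivation 2: Q0 ⇒ Q2 ⇒ c a

Two distinct leftmost derivations for the same string.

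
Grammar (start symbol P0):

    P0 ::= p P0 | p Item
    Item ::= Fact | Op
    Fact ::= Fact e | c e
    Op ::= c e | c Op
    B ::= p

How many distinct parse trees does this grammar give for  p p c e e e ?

1

Parse trees for p p c e e e:
  [P0 p [P0 p [Item [Fact [Fact [Fact c e] e] e]]]]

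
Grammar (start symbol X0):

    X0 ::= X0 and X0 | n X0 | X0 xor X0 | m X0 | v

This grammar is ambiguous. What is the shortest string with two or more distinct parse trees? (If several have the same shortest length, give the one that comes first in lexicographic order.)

length 1: no string has ≥2 trees
length 2: no string has ≥2 trees
length 3: no string has ≥2 trees
length 4: m v and v has 2 parse trees

Two derivations of m v and v:
  X0 ⇒ X0 and X0 ⇒ m X0 and X0 ⇒ m v and X0 ⇒ m v and v
  X0 ⇒ m X0 ⇒ m X0 and X0 ⇒ m v and X0 ⇒ m v and v

m v and v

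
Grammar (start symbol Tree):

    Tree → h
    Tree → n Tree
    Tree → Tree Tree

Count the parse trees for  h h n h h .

7

Parse trees for h h n h h:
  [Tree [Tree h] [Tree [Tree h] [Tree n [Tree [Tree h] [Tree h]]]]]
  [Tree [Tree h] [Tree [Tree h] [Tree [Tree n [Tree h]] [Tree h]]]]
  [Tree [Tree h] [Tree [Tree [Tree h] [Tree n [Tree h]]] [Tree h]]]
  [Tree [Tree [Tree h] [Tree h]] [Tree n [Tree [Tree h] [Tree h]]]]
  [Tree [Tree [Tree h] [Tree h]] [Tree [Tree n [Tree h]] [Tree h]]]
  [Tree [Tree [Tree h] [Tree [Tree h] [Tree n [Tree h]]]] [Tree h]]
  [Tree [Tree [Tree [Tree h] [Tree h]] [Tree n [Tree h]]] [Tree h]]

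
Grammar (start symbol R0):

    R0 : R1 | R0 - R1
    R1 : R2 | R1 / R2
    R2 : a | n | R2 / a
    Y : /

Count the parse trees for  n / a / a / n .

Parse trees for n / a / a / n:
  [R0 [R1 [R1 [R2 [R2 [R2 n] / a] / a]] / [R2 n]]]
  [R0 [R1 [R1 [R1 [R2 n]] / [R2 [R2 a] / a]] / [R2 n]]]
  [R0 [R1 [R1 [R1 [R2 [R2 n] / a]] / [R2 a]] / [R2 n]]]
  [R0 [R1 [R1 [R1 [R1 [R2 n]] / [R2 a]] / [R2 a]] / [R2 n]]]

4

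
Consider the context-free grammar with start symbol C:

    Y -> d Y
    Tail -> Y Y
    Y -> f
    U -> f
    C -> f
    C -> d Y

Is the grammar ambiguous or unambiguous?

Only C, Y are reachable from C; ignoring the rest: The reachable rules are right-linear with at most one rule per (nonterminal, next-terminal) pair. Each input token forces the next rule, so parsing is deterministic.

Unambiguous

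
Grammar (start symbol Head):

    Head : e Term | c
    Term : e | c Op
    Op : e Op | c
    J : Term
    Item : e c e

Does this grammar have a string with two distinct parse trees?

Unambiguous

(J, Item are unreachable from Head, so their rules don't affect L(Head).) Restricted to the reachable nonterminals, every rule has the form A → t or A → t B, and no two rules for the same A share a first terminal. The grammar encodes a DFA — one run per string.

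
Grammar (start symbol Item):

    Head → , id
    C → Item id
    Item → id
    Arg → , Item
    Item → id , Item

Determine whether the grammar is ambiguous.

Only Item is reachable from Item; ignoring the rest: Right-recursive list with a separator: after each atom, whether the separator follows determines the rule. One parse per string.

Unambiguous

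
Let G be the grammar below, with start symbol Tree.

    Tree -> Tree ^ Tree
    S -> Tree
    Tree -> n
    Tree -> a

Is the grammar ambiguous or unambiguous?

Ambiguous

Witness: a ^ a ^ a

Derivation 1: Tree ⇒ Tree ^ Tree ⇒ Tree ^ Tree ^ Tree ⇒ a ^ Tree ^ Tree ⇒ a ^ a ^ Tree ⇒ a ^ a ^ a
Derivation 2: Tree ⇒ Tree ^ Tree ⇒ a ^ Tree ⇒ a ^ Tree ^ Tree ⇒ a ^ a ^ Tree ⇒ a ^ a ^ a

Two distinct leftmost derivations for the same string.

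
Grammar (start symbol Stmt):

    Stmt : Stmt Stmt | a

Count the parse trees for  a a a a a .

14

Parse trees for a a a a a (showing first 6 of 14):
  [Stmt [Stmt a] [Stmt [Stmt a] [Stmt [Stmt a] [Stmt [Stmt a] [Stmt a]]]]]
  [Stmt [Stmt a] [Stmt [Stmt a] [Stmt [Stmt [Stmt a] [Stmt a]] [Stmt a]]]]
  [Stmt [Stmt a] [Stmt [Stmt [Stmt a] [Stmt a]] [Stmt [Stmt a] [Stmt a]]]]
  [Stmt [Stmt a] [Stmt [Stmt [Stmt a] [Stmt [Stmt a] [Stmt a]]] [Stmt a]]]
  [Stmt [Stmt a] [Stmt [Stmt [Stmt [Stmt a] [Stmt a]] [Stmt a]] [Stmt a]]]
  [Stmt [Stmt [Stmt a] [Stmt a]] [Stmt [Stmt a] [Stmt [Stmt a] [Stmt a]]]]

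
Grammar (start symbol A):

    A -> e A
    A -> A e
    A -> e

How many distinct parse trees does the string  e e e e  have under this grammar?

Parse trees for e e e e:
  [A e [A e [A e [A e]]]]
  [A e [A e [A [A e] e]]]
  [A e [A [A e [A e]] e]]
  [A e [A [A [A e] e] e]]
  [A [A e [A e [A e]]] e]
  [A [A e [A [A e] e]] e]
  [A [A [A e [A e]] e] e]
  [A [A [A [A e] e] e] e]

8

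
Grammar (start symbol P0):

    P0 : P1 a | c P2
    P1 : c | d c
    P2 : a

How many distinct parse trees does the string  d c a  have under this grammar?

1

Parse trees for d c a:
  [P0 [P1 d c] a]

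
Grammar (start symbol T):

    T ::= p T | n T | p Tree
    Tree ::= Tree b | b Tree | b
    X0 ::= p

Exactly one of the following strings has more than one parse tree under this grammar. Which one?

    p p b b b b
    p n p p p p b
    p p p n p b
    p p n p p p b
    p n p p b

p p b b b b

p p b b b b: 8 trees
p n p p p p b: 1 tree
p p p n p b: 1 tree
p p n p p p b: 1 tree
p n p p b: 1 tree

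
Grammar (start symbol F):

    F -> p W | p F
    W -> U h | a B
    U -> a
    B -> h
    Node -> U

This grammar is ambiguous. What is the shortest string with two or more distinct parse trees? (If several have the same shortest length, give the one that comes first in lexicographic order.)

p a h

length 3: p a h has 2 parse trees

Two derivations of p a h:
  F ⇒ p W ⇒ p U h ⇒ p a h
  F ⇒ p W ⇒ p a B ⇒ p a h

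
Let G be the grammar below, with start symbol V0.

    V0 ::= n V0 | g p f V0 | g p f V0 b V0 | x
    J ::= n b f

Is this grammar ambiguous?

Ambiguous

Witness: g p f g p f x b x

Derivation 1: V0 ⇒ g p f V0 ⇒ g p f g p f V0 b V0 ⇒ g p f g p f x b V0 ⇒ g p f g p f x b x
Derivation 2: V0 ⇒ g p f V0 b V0 ⇒ g p f g p f V0 b V0 ⇒ g p f g p f x b V0 ⇒ g p f g p f x b x

Two distinct leftmost derivations for the same string.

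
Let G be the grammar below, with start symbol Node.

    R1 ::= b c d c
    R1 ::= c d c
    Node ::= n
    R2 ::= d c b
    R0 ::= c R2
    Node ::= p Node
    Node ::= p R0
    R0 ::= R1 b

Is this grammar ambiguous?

Ambiguous

Witness: p c d c b

Derivation 1: Node ⇒ p R0 ⇒ p c R2 ⇒ p c d c b
Derivation 2: Node ⇒ p R0 ⇒ p R1 b ⇒ p c d c b

Two distinct leftmost derivations for the same string.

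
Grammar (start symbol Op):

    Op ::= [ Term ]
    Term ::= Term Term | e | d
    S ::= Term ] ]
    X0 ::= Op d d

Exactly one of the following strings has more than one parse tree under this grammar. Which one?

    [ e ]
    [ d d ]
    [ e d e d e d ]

[ e d e d e d ]

[ e ]: 1 tree
[ d d ]: 1 tree
[ e d e d e d ]: 42 trees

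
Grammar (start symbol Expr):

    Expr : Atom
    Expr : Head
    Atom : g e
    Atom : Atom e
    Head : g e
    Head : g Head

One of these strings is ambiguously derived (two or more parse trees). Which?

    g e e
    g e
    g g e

g e

g e e: 1 tree
g e: 2 trees
g g e: 1 tree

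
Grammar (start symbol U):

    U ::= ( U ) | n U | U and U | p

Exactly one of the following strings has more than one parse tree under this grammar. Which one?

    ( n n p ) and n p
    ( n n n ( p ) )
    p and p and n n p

p and p and n n p

( n n p ) and n p: 1 tree
( n n n ( p ) ): 1 tree
p and p and n n p: 2 trees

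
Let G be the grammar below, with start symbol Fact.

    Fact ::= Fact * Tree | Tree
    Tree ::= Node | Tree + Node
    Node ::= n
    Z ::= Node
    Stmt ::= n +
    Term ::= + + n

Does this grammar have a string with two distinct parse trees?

Unambiguous

Only Fact, Tree, Node are reachable from Fact; ignoring the rest: This is a standard precedence ladder (Fact over Tree over Node), with each level left-recursive on its own operator ('*' at Fact, '+' at Tree). That structure is LR(1), hence unambiguous.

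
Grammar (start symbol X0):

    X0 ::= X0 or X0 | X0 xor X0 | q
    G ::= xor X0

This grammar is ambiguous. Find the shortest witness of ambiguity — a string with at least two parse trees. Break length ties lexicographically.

length 1: no string has ≥2 trees
length 3: no string has ≥2 trees
length 5: q or q or q has 2 parse trees

Two derivations of q or q or q:
  X0 ⇒ X0 or X0 ⇒ X0 or X0 or X0 ⇒ q or X0 or X0 ⇒ q or q or X0 ⇒ q or q or q
  X0 ⇒ X0 or X0 ⇒ q or X0 ⇒ q or X0 or X0 ⇒ q or q or X0 ⇒ q or q or q

q or q or q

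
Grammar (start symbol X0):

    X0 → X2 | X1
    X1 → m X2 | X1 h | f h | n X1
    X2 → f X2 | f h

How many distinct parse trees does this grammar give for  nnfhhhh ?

10

Parse trees for nnfhhhh (showing first 6 of 10):
  [X0 [X1 [X1 [X1 [X1 n [X1 n [X1 f h]]] h] h] h]]
  [X0 [X1 [X1 [X1 n [X1 [X1 n [X1 f h]] h]] h] h]]
  [X0 [X1 [X1 [X1 n [X1 n [X1 [X1 f h] h]]] h] h]]
  [X0 [X1 [X1 n [X1 [X1 [X1 n [X1 f h]] h] h]] h]]
  [X0 [X1 [X1 n [X1 [X1 n [X1 [X1 f h] h]] h]] h]]
  [X0 [X1 [X1 n [X1 n [X1 [X1 [X1 f h] h] h]]] h]]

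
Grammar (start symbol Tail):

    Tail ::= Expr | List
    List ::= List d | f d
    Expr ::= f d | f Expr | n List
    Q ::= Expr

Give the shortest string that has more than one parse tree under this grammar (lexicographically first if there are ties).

f d

length 2: f d has 2 parse trees

Two derivations of f d:
  Tail ⇒ Expr ⇒ f d
  Tail ⇒ List ⇒ f d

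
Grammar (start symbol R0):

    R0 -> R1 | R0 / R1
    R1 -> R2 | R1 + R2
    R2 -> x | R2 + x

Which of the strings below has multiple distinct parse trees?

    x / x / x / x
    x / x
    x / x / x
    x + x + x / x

x / x / x / x: 1 tree
x / x: 1 tree
x / x / x: 1 tree
x + x + x / x: 4 trees

x + x + x / x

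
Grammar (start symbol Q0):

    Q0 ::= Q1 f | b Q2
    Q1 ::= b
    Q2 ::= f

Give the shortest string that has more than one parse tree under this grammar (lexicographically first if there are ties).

b f

length 2: b f has 2 parse trees

Two derivations of b f:
  Q0 ⇒ Q1 f ⇒ b f
  Q0 ⇒ b Q2 ⇒ b f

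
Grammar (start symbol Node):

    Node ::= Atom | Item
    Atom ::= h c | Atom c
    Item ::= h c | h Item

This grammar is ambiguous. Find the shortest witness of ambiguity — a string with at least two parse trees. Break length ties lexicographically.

h c

length 2: h c has 2 parse trees

Two derivations of h c:
  Node ⇒ Atom ⇒ h c
  Node ⇒ Item ⇒ h c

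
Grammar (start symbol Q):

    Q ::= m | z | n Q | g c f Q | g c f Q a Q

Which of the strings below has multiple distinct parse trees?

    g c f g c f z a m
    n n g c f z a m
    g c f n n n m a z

g c f g c f z a m

g c f g c f z a m: 2 trees
n n g c f z a m: 1 tree
g c f n n n m a z: 1 tree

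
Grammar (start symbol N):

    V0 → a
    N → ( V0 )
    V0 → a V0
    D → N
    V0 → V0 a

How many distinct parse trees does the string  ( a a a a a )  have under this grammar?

16

Parse trees for ( a a a a a ) (showing first 6 of 16):
  [N ( [V0 a [V0 a [V0 a [V0 a [V0 a]]]]] )]
  [N ( [V0 a [V0 a [V0 a [V0 [V0 a] a]]]] )]
  [N ( [V0 a [V0 a [V0 [V0 a [V0 a]] a]]] )]
  [N ( [V0 a [V0 a [V0 [V0 [V0 a] a] a]]] )]
  [N ( [V0 a [V0 [V0 a [V0 a [V0 a]]] a]] )]
  [N ( [V0 a [V0 [V0 a [V0 [V0 a] a]] a]] )]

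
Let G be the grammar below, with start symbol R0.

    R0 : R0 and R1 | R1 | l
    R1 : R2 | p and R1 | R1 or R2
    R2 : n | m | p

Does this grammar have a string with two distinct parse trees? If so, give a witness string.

Ambiguous

Witness: p and m

Derivation 1: R0 ⇒ R0 and R1 ⇒ R1 and R1 ⇒ R2 and R1 ⇒ p and R1 ⇒ p and R2 ⇒ p and m
Derivation 2: R0 ⇒ R1 ⇒ p and R1 ⇒ p and R2 ⇒ p and m

Two distinct leftmost derivations for the same string.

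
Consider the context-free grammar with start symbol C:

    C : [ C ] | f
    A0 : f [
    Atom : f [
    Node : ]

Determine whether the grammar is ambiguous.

Only C is reachable from C; ignoring the rest: Each string is a nest of matched brackets around a single atom. An opening bracket forces the recursive rule; an atom forces the base rule.

Unambiguous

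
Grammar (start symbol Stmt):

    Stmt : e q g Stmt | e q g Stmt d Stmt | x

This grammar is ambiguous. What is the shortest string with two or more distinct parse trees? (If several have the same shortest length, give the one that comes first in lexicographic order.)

e q g e q g x d x

length 1: no string has ≥2 trees
length 4: no string has ≥2 trees
length 6: no string has ≥2 trees
length 7: no string has ≥2 trees
length 9: e q g e q g x d x has 2 parse trees

Two derivations of e q g e q g x d x:
  Stmt ⇒ e q g Stmt ⇒ e q g e q g Stmt d Stmt ⇒ e q g e q g x d Stmt ⇒ e q g e q g x d x
  Stmt ⇒ e q g Stmt d Stmt ⇒ e q g e q g Stmt d Stmt ⇒ e q g e q g x d Stmt ⇒ e q g e q g x d x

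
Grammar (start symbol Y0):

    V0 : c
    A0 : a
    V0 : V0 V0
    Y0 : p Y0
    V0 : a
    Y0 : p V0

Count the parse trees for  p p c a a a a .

14

Parse trees for p p c a a a a (showing first 6 of 14):
  [Y0 p [Y0 p [V0 [V0 c] [V0 [V0 a] [V0 [V0 a] [V0 [V0 a] [V0 a]]]]]]]
  [Y0 p [Y0 p [V0 [V0 c] [V0 [V0 a] [V0 [V0 [V0 a] [V0 a]] [V0 a]]]]]]
  [Y0 p [Y0 p [V0 [V0 c] [V0 [V0 [V0 a] [V0 a]] [V0 [V0 a] [V0 a]]]]]]
  [Y0 p [Y0 p [V0 [V0 c] [V0 [V0 [V0 a] [V0 [V0 a] [V0 a]]] [V0 a]]]]]
  [Y0 p [Y0 p [V0 [V0 c] [V0 [V0 [V0 [V0 a] [V0 a]] [V0 a]] [V0 a]]]]]
  [Y0 p [Y0 p [V0 [V0 [V0 c] [V0 a]] [V0 [V0 a] [V0 [V0 a] [V0 a]]]]]]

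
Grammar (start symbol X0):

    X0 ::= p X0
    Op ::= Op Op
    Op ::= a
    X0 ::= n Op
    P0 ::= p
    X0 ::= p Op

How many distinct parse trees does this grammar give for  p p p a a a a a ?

14

Parse trees for p p p a a a a a (showing first 6 of 14):
  [X0 p [X0 p [X0 p [Op [Op a] [Op [Op a] [Op [Op a] [Op [Op a] [Op a]]]]]]]]
  [X0 p [X0 p [X0 p [Op [Op a] [Op [Op a] [Op [Op [Op a] [Op a]] [Op a]]]]]]]
  [X0 p [X0 p [X0 p [Op [Op a] [Op [Op [Op a] [Op a]] [Op [Op a] [Op a]]]]]]]
  [X0 p [X0 p [X0 p [Op [Op a] [Op [Op [Op a] [Op [Op a] [Op a]]] [Op a]]]]]]
  [X0 p [X0 p [X0 p [Op [Op a] [Op [Op [Op [Op a] [Op a]] [Op a]] [Op a]]]]]]
  [X0 p [X0 p [X0 p [Op [Op [Op a] [Op a]] [Op [Op a] [Op [Op a] [Op a]]]]]]]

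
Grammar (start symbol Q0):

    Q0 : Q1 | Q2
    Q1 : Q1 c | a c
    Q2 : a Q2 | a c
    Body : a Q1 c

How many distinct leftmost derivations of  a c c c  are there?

Parse trees for a c c c:
  [Q0 [Q1 [Q1 [Q1 a c] c] c]]

1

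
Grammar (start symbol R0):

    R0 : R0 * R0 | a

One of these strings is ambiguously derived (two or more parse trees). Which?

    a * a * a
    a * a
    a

a * a * a

a * a * a: 2 trees
a * a: 1 tree
a: 1 tree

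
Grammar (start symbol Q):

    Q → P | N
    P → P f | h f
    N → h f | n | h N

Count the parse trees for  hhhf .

1

Parse trees for hhhf:
  [Q [N h [N h [N h f]]]]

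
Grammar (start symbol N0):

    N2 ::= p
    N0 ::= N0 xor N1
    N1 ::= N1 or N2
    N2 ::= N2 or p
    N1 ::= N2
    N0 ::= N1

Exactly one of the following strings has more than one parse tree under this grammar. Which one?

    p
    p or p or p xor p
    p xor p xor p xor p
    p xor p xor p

p: 1 tree
p or p or p xor p: 4 trees
p xor p xor p xor p: 1 tree
p xor p xor p: 1 tree

p or p or p xor p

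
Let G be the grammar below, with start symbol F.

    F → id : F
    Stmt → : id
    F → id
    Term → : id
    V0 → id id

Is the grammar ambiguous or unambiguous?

Only F is reachable from F; ignoring the rest: Right-recursive list with a separator: after each atom, whether the separator follows determines the rule. One parse per string.

Unambiguous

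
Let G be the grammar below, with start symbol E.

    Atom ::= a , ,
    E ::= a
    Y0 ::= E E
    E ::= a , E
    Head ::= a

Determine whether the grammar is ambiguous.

Unambiguous

Only E is reachable from E; ignoring the rest: Right-recursive list with a separator: after each atom, whether the separator follows determines the rule. One parse per string.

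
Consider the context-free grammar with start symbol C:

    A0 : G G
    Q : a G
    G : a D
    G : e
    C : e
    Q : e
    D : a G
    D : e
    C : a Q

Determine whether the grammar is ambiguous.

Only C, Q, G, D are reachable from C; ignoring the rest: Each reachable nonterminal has at most one production per leading terminal, and all productions are right-linear; the derivation is determined token-by-token.

Unambiguous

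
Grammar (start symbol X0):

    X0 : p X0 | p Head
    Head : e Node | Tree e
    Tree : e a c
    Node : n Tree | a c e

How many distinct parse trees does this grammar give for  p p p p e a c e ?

2

Parse trees for p p p p e a c e:
  [X0 p [X0 p [X0 p [X0 p [Head e [Node a c e]]]]]]
  [X0 p [X0 p [X0 p [X0 p [Head [Tree e a c] e]]]]]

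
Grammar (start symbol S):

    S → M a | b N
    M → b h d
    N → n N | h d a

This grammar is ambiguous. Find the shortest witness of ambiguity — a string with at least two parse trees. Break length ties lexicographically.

b h d a

length 4: b h d a has 2 parse trees

Two derivations of b h d a:
  S ⇒ M a ⇒ b h d a
  S ⇒ b N ⇒ b h d a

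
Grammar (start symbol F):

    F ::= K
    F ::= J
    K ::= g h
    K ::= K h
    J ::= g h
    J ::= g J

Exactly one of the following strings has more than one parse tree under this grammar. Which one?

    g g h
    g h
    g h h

g h

g g h: 1 tree
g h: 2 trees
g h h: 1 tree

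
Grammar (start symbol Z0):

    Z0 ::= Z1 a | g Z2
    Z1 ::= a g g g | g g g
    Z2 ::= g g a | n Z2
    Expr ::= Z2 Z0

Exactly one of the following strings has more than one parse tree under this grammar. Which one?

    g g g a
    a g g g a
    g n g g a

g g g a

g g g a: 2 trees
a g g g a: 1 tree
g n g g a: 1 tree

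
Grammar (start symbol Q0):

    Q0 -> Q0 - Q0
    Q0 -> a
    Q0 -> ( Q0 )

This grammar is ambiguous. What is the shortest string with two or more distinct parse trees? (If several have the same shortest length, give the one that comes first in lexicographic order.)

length 1: no string has ≥2 trees
length 3: no string has ≥2 trees
length 5: a - a - a has 2 parse trees

Two derivations of a - a - a:
  Q0 ⇒ Q0 - Q0 ⇒ Q0 - Q0 - Q0 ⇒ a - Q0 - Q0 ⇒ a - a - Q0 ⇒ a - a - a
  Q0 ⇒ Q0 - Q0 ⇒ a - Q0 ⇒ a - Q0 - Q0 ⇒ a - a - Q0 ⇒ a - a - a

a - a - a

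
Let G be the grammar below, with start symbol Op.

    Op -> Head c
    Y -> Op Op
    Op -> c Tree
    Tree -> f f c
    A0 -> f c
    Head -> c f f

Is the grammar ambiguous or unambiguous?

Ambiguous

Witness: c f f c

Derivation 1: Op ⇒ Head c ⇒ c f f c
Derivation 2: Op ⇒ c Tree ⇒ c f f c

Two distinct leftmost derivations for the same string.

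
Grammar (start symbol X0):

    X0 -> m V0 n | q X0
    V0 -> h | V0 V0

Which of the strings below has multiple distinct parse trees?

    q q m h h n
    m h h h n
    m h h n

q q m h h n: 1 tree
m h h h n: 2 trees
m h h n: 1 tree

m h h h n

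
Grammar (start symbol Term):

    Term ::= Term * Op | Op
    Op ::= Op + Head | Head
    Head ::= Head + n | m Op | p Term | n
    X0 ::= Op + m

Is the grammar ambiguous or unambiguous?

Ambiguous

Witness: n + n

Derivation 1: Term ⇒ Op ⇒ Op + Head ⇒ Head + Head ⇒ n + Head ⇒ n + n
Derivation 2: Term ⇒ Op ⇒ Head ⇒ Head + n ⇒ n + n

Two distinct leftmost derivations for the same string.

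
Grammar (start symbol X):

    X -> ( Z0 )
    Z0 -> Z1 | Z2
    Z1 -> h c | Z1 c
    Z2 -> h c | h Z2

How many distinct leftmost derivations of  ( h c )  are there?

2

Parse trees for ( h c ):
  [X ( [Z0 [Z1 h c]] )]
  [X ( [Z0 [Z2 h c]] )]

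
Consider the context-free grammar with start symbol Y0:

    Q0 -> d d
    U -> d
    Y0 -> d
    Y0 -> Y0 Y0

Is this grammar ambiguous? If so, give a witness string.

Ambiguous

Witness: d d d

Derivation 1: Y0 ⇒ Y0 Y0 ⇒ d Y0 ⇒ d Y0 Y0 ⇒ d d Y0 ⇒ d d d
Derivation 2: Y0 ⇒ Y0 Y0 ⇒ Y0 Y0 Y0 ⇒ d Y0 Y0 ⇒ d d Y0 ⇒ d d d

Two distinct leftmost derivations for the same string.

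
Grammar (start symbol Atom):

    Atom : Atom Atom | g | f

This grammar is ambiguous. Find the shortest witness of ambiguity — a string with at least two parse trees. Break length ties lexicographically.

length 1: no string has ≥2 trees
length 2: no string has ≥2 trees
length 3: f f f has 2 parse trees

Two derivations of f f f:
  Atom ⇒ Atom Atom ⇒ Atom Atom Atom ⇒ f Atom Atom ⇒ f f Atom ⇒ f f f
  Atom ⇒ Atom Atom ⇒ f Atom ⇒ f Atom Atom ⇒ f f Atom ⇒ f f f

f f f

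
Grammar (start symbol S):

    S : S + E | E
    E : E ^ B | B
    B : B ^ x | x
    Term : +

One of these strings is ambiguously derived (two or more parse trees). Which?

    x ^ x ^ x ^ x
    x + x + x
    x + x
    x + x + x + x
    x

x ^ x ^ x ^ x: 8 trees
x + x + x: 1 tree
x + x: 1 tree
x + x + x + x: 1 tree
x: 1 tree

x ^ x ^ x ^ x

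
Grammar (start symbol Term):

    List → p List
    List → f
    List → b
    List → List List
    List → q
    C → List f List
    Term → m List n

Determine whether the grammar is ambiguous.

Witness: m b b b n

Derivation 1: Term ⇒ m List n ⇒ m List List n ⇒ m b List n ⇒ m b List List n ⇒ m b b List n ⇒ m b b b n
Derivation 2: Term ⇒ m List n ⇒ m List List n ⇒ m List List List n ⇒ m b List List n ⇒ m b b List n ⇒ m b b b n

Two distinct leftmost derivations for the same string.

Ambiguous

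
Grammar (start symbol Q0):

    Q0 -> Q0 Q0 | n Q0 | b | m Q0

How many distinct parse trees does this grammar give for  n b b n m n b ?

5

Parse trees for n b b n m n b:
  [Q0 [Q0 n [Q0 b]] [Q0 [Q0 b] [Q0 n [Q0 m [Q0 n [Q0 b]]]]]]
  [Q0 [Q0 [Q0 n [Q0 b]] [Q0 b]] [Q0 n [Q0 m [Q0 n [Q0 b]]]]]
  [Q0 [Q0 n [Q0 [Q0 b] [Q0 b]]] [Q0 n [Q0 m [Q0 n [Q0 b]]]]]
  [Q0 n [Q0 [Q0 b] [Q0 [Q0 b] [Q0 n [Q0 m [Q0 n [Q0 b]]]]]]]
  [Q0 n [Q0 [Q0 [Q0 b] [Q0 b]] [Q0 n [Q0 m [Q0 n [Q0 b]]]]]]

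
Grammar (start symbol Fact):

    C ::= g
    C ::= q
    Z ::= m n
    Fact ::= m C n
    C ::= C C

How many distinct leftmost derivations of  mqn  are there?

Parse trees for mqn:
  [Fact m [C q] n]

1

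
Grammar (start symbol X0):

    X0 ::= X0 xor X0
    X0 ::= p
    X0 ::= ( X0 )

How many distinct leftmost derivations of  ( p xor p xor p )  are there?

Parse trees for ( p xor p xor p ):
  [X0 ( [X0 [X0 p] xor [X0 [X0 p] xor [X0 p]]] )]
  [X0 ( [X0 [X0 [X0 p] xor [X0 p]] xor [X0 p]] )]

2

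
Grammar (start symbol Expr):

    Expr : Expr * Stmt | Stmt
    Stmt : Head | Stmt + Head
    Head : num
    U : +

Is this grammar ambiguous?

Only Expr, Stmt, Head are reachable from Expr; ignoring the rest: This is a standard precedence ladder (Expr over Stmt over Head), with each level left-recursive on its own operator ('*' at Expr, '+' at Stmt). That structure is LR(1), hence unambiguous.

Unambiguous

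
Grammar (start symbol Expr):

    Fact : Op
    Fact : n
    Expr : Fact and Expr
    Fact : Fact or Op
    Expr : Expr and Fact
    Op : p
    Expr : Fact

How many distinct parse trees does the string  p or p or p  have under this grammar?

Parse trees for p or p or p:
  [Expr [Fact [Fact [Fact [Op p]] or [Op p]] or [Op p]]]

1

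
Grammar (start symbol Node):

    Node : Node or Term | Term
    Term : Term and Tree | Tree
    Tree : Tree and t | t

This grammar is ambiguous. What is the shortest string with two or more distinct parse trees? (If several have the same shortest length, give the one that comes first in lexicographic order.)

t and t

length 1: no string has ≥2 trees
length 3: t and t has 2 parse trees

Two derivations of t and t:
  Node ⇒ Term ⇒ Term and Tree ⇒ Tree and Tree ⇒ t and Tree ⇒ t and t
  Node ⇒ Term ⇒ Tree ⇒ Tree and t ⇒ t and t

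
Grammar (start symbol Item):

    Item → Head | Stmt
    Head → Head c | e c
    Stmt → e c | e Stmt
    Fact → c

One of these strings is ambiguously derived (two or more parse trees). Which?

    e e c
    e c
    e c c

e c

e e c: 1 tree
e c: 2 trees
e c c: 1 tree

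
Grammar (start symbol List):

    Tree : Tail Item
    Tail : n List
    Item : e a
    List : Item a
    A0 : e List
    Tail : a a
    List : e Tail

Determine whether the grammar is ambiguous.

Witness: e a a

Derivation 1: List ⇒ Item a ⇒ e a a
Derivation 2: List ⇒ e Tail ⇒ e a a

Two distinct leftmost derivations for the same string.

Ambiguous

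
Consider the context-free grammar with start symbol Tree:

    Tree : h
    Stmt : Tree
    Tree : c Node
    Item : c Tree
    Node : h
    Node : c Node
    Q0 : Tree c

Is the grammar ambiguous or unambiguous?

Only Tree, Node are reachable from Tree; ignoring the rest: Restricted to the reachable nonterminals, every rule has the form A → t or A → t B, and no two rules for the same A share a first terminal. The grammar encodes a DFA — one run per string.

Unambiguous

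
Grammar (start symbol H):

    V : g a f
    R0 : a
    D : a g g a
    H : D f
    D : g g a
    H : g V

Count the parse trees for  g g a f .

2

Parse trees for g g a f:
  [H [D g g a] f]
  [H g [V g a f]]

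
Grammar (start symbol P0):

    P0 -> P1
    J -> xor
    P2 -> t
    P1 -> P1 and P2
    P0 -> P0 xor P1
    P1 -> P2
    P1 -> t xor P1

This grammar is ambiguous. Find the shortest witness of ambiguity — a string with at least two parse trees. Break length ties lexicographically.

t xor t

length 1: no string has ≥2 trees
length 3: t xor t has 2 parse trees

Two derivations of t xor t:
  P0 ⇒ P1 ⇒ t xor P1 ⇒ t xor P2 ⇒ t xor t
  P0 ⇒ P0 xor P1 ⇒ P1 xor P1 ⇒ P2 xor P1 ⇒ t xor P1 ⇒ t xor P2 ⇒ t xor t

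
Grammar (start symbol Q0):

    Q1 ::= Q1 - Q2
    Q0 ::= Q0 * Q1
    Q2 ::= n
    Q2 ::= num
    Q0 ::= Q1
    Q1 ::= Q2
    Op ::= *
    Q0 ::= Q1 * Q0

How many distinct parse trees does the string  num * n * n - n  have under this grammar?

Parse trees for num * n * n - n:
  [Q0 [Q0 [Q0 [Q1 [Q2 num]]] * [Q1 [Q2 n]]] * [Q1 [Q1 [Q2 n]] - [Q2 n]]]
  [Q0 [Q0 [Q1 [Q2 num]] * [Q0 [Q1 [Q2 n]]]] * [Q1 [Q1 [Q2 n]] - [Q2 n]]]
  [Q0 [Q1 [Q2 num]] * [Q0 [Q0 [Q1 [Q2 n]]] * [Q1 [Q1 [Q2 n]] - [Q2 n]]]]
  [Q0 [Q1 [Q2 num]] * [Q0 [Q1 [Q2 n]] * [Q0 [Q1 [Q1 [Q2 n]] - [Q2 n]]]]]

4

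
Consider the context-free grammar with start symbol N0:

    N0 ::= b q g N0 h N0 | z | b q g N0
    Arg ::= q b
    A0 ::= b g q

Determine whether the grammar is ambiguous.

Ambiguous

Witness: b q g b q g z h z

Derivation 1: N0 ⇒ b q g N0 h N0 ⇒ b q g b q g N0 h N0 ⇒ b q g b q g z h N0 ⇒ b q g b q g z h z
Derivation 2: N0 ⇒ b q g N0 ⇒ b q g b q g N0 h N0 ⇒ b q g b q g z h N0 ⇒ b q g b q g z h z

Two distinct leftmost derivations for the same string.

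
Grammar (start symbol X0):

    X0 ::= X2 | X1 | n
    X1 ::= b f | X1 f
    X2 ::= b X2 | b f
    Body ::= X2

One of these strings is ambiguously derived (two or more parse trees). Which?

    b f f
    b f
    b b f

b f

b f f: 1 tree
b f: 2 trees
b b f: 1 tree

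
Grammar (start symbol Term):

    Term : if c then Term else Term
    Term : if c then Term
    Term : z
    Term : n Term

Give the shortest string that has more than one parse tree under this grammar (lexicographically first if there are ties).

if c then if c then z else z

length 1: no string has ≥2 trees
length 2: no string has ≥2 trees
length 3: no string has ≥2 trees
length 4: no string has ≥2 trees
length 5: no string has ≥2 trees
length 6: no string has ≥2 trees
length 7: no string has ≥2 trees
length 8: no string has ≥2 trees
length 9: if c then if c then z else z has 2 parse trees

Two derivations of if c then if c then z else z:
  Term ⇒ if c then Term else Term ⇒ if c then if c then Term else Term ⇒ if c then if c then z else Term ⇒ if c then if c then z else z
  Term ⇒ if c then Term ⇒ if c then if c then Term else Term ⇒ if c then if c then z else Term ⇒ if c then if c then z else z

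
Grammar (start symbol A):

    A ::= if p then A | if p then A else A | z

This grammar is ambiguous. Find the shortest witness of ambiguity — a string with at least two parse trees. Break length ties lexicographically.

if p then if p then z else z

length 1: no string has ≥2 trees
length 4: no string has ≥2 trees
length 6: no string has ≥2 trees
length 7: no string has ≥2 trees
length 9: if p then if p then z else z has 2 parse trees

Two derivations of if p then if p then z else z:
  A ⇒ if p then A ⇒ if p then if p then A else A ⇒ if p then if p then z else A ⇒ if p then if p then z else z
  A ⇒ if p then A else A ⇒ if p then if p then A else A ⇒ if p then if p then z else A ⇒ if p then if p then z else z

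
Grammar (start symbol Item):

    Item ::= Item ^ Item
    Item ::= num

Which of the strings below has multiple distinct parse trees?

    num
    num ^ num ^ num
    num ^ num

num: 1 tree
num ^ num ^ num: 2 trees
num ^ num: 1 tree

num ^ num ^ num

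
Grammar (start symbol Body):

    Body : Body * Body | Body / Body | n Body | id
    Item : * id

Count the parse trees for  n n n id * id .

4

Parse trees for n n n id * id:
  [Body [Body n [Body n [Body n [Body id]]]] * [Body id]]
  [Body n [Body [Body n [Body n [Body id]]] * [Body id]]]
  [Body n [Body n [Body [Body n [Body id]] * [Body id]]]]
  [Body n [Body n [Body n [Body [Body id] * [Body id]]]]]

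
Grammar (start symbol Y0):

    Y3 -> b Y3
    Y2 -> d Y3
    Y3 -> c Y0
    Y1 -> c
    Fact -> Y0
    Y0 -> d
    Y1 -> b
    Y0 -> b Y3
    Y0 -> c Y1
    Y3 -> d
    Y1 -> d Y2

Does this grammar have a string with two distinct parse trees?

Only Y0, Y1, Y2, Y3 are reachable from Y0; ignoring the rest: Each reachable nonterminal has at most one production per leading terminal, and all productions are right-linear; the derivation is determined token-by-token.

Unambiguous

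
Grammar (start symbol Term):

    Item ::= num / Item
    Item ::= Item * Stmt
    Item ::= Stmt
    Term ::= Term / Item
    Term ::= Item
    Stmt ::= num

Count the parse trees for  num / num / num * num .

7

Parse trees for num / num / num * num:
  [Term [Term [Item [Stmt num]]] / [Item num / [Item [Item [Stmt num]] * [Stmt num]]]]
  [Term [Term [Item [Stmt num]]] / [Item [Item num / [Item [Stmt num]]] * [Stmt num]]]
  [Term [Term [Term [Item [Stmt num]]] / [Item [Stmt num]]] / [Item [Item [Stmt num]] * [Stmt num]]]
  [Term [Term [Item num / [Item [Stmt num]]]] / [Item [Item [Stmt num]] * [Stmt num]]]
  [Term [Item num / [Item num / [Item [Item [Stmt num]] * [Stmt num]]]]]
  [Term [Item num / [Item [Item num / [Item [Stmt num]]] * [Stmt num]]]]
  [Term [Item [Item num / [Item num / [Item [Stmt num]]]] * [Stmt num]]]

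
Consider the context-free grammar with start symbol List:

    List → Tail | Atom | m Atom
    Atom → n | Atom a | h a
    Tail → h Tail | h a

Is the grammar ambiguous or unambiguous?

Witness: h a

Derivation 1: List ⇒ Tail ⇒ h a
Derivation 2: List ⇒ Atom ⇒ h a

Two distinct leftmost derivations for the same string.

Ambiguous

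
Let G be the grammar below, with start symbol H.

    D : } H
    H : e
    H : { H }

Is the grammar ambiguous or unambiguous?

Unambiguous

(D is unreachable from H, so its rules don't affect L(H).) Each string is a nest of matched brackets around a single atom. An opening bracket forces the recursive rule; an atom forces the base rule.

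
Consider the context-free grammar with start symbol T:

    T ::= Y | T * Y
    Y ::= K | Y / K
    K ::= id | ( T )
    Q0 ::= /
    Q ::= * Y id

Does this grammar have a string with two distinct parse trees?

Unambiguous

(Q0, Q are unreachable from T, so their rules don't affect L(T).) The grammar is stratified — T handles '*' (left-recursive), Y handles '/', K atoms. Each operator has a fixed associativity and precedence level, so every string has one parse.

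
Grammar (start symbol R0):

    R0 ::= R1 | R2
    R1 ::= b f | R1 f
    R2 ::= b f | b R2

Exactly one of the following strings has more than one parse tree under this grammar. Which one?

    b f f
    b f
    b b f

b f

b f f: 1 tree
b f: 2 trees
b b f: 1 tree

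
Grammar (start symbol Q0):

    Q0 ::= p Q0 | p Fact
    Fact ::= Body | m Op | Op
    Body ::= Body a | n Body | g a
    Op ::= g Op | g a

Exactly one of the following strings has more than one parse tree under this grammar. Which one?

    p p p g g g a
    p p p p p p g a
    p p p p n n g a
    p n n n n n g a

p p p g g g a: 1 tree
p p p p p p g a: 2 trees
p p p p n n g a: 1 tree
p n n n n n g a: 1 tree

p p p p p p g a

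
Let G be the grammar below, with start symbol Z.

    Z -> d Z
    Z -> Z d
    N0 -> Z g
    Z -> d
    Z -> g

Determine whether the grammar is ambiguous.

Witness: d d

Derivation 1: Z ⇒ d Z ⇒ d d
Derivation 2: Z ⇒ Z d ⇒ d d

Two distinct leftmost derivations for the same string.

Ambiguous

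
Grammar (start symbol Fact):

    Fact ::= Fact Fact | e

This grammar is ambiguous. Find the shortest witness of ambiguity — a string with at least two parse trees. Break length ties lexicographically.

e e e

length 1: no string has ≥2 trees
length 2: no string has ≥2 trees
length 3: e e e has 2 parse trees

Two derivations of e e e:
  Fact ⇒ Fact Fact ⇒ Fact Fact Fact ⇒ e Fact Fact ⇒ e e Fact ⇒ e e e
  Fact ⇒ Fact Fact ⇒ e Fact ⇒ e Fact Fact ⇒ e e Fact ⇒ e e e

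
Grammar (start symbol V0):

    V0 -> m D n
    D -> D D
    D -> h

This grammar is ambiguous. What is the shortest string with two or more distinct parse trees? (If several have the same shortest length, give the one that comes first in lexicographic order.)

m h h h n

length 3: no string has ≥2 trees
length 4: no string has ≥2 trees
length 5: m h h h n has 2 parse trees

Two derivations of m h h h n:
  V0 ⇒ m D n ⇒ m D D n ⇒ m D D D n ⇒ m h D D n ⇒ m h h D n ⇒ m h h h n
  V0 ⇒ m D n ⇒ m D D n ⇒ m h D n ⇒ m h D D n ⇒ m h h D n ⇒ m h h h n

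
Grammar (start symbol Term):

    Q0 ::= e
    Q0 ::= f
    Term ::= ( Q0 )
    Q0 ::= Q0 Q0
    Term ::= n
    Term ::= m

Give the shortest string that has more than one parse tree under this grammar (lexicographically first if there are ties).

( e e e )

length 1: no string has ≥2 trees
length 3: no string has ≥2 trees
length 4: no string has ≥2 trees
length 5: ( e e e ) has 2 parse trees

Two derivations of ( e e e ):
  Term ⇒ ( Q0 ) ⇒ ( Q0 Q0 ) ⇒ ( e Q0 ) ⇒ ( e Q0 Q0 ) ⇒ ( e e Q0 ) ⇒ ( e e e )
  Term ⇒ ( Q0 ) ⇒ ( Q0 Q0 ) ⇒ ( Q0 Q0 Q0 ) ⇒ ( e Q0 Q0 ) ⇒ ( e e Q0 ) ⇒ ( e e e )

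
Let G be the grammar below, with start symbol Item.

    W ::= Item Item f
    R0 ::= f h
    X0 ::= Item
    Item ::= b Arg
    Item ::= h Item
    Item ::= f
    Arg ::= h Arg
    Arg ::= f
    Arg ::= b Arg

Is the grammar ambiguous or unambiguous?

Unambiguous

Only Item, Arg are reachable from Item; ignoring the rest: The reachable rules are right-linear with at most one rule per (nonterminal, next-terminal) pair. Each input token forces the next rule, so parsing is deterministic.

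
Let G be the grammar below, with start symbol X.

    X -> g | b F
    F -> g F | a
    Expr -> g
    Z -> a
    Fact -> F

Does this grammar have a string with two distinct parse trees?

Only X, F are reachable from X; ignoring the rest: Each reachable nonterminal has at most one production per leading terminal, and all productions are right-linear; the derivation is determined token-by-token.

Unambiguous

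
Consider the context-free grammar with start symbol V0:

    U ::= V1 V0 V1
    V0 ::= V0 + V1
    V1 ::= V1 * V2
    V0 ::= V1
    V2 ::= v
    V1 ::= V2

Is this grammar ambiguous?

Unambiguous

Only V0, V1, V2 are reachable from V0; ignoring the rest: V0 → V0 + V1 | V1  ;  V1 → V1 * V2 | V2  — a left-associative chain with V2 at the bottom. Each string factors uniquely by precedence.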